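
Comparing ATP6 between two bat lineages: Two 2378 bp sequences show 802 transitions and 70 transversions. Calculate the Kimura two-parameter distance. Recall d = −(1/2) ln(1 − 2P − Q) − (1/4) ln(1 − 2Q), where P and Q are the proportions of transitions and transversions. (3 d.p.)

P = 802/2378 ≈ 0.337258 and Q = 70/2378 ≈ 0.029437.
Under the Kimura two-parameter model, d = −½ ln(1 − 2P − Q) − ¼ ln(1 − 2Q).
1 − 2P − Q = 0.296047, giving −½ ln(0.296047) = 0.608619.
1 − 2Q = 0.941126, giving −¼ ln(0.941126) = 0.015170.
d = 0.608619 + 0.015170 = 0.623789.

0.624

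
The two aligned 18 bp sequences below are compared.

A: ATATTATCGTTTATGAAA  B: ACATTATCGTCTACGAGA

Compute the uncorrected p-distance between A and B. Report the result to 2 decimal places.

The sequences differ at 4 of 18 positions (sites 2, 11, 14, 17).
p = 4/18 = 0.222222… ≈ 0.22 (to 2 d.p.).

0.22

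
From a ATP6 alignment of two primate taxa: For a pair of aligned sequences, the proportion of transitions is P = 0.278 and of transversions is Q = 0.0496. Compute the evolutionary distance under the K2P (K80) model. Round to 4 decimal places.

Under the Kimura two-parameter model, d = −½ ln(1 − 2P − Q) − ¼ ln(1 − 2Q).
1 − 2P − Q = 0.3944, giving −½ ln(0.3944) = 0.465195.
1 − 2Q = 0.9008, giving −¼ ln(0.9008) = 0.026118.
d = 0.465195 + 0.026118 = 0.491313.

0.4913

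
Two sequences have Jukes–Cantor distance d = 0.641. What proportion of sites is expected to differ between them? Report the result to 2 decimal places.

0.43

p = (3/4)(1 − e^(−4d/3)) = 0.75 × (1 − e^(-0.854667)) = 0.75 × (1 − 0.425425) = 0.430931.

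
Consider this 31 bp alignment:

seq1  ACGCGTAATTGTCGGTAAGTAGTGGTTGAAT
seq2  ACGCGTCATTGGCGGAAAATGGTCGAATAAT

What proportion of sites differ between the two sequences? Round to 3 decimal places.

0.290

The sequences differ at 9 of 31 positions (sites 7, 12, 16, 19, 21, 24, 26, 27, 28).
p = 9/31 = 0.290322… ≈ 0.290 (to 3 d.p.).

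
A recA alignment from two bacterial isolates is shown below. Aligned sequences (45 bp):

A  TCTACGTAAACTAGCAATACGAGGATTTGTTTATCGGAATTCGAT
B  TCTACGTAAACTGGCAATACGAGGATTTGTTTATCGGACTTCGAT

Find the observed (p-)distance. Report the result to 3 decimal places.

The sequences differ at 2 of 45 positions (sites 13, 39).
p = 2/45 = 0.044444… ≈ 0.044 (to 3 d.p.).

0.044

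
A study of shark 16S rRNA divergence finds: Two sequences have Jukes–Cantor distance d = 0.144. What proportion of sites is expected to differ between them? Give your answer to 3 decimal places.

p = (3/4)(1 − e^(−4d/3)) = 0.75 × (1 − e^(-0.192)) = 0.75 × (1 − 0.825307) = 0.131020.

0.131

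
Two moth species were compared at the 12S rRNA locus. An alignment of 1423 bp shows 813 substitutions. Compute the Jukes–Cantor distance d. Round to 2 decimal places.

p = 813/1423 ≈ 0.571328.
d = −(3/4) ln(1 − 4p/3) = −0.75 ln(1 − 0.761771) = −0.75 ln(0.238229)
  = −0.75 × (-1.434523) = 1.075892 substitutions/site.

1.08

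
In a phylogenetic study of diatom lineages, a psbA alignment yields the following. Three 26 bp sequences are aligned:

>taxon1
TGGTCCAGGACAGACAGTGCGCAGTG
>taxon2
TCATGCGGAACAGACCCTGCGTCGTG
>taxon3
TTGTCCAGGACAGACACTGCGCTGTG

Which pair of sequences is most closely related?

taxon1 and taxon3

taxon1–taxon2: 9/26 differ, p = 0.346, d = 0.464.
taxon1–taxon3: 3/26 differ, p = 0.115, d = 0.125.
taxon2–taxon3: 8/26 differ, p = 0.308, d = 0.396.
The smallest distance is between taxon1 and taxon3.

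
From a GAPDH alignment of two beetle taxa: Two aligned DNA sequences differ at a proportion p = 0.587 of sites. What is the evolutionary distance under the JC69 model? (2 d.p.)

d = −(3/4) ln(1 − 4p/3) = −0.75 ln(1 − 0.782667) = −0.75 ln(0.217333)
  = −0.75 × (-1.526325) = 1.144744 substitutions/site.

1.14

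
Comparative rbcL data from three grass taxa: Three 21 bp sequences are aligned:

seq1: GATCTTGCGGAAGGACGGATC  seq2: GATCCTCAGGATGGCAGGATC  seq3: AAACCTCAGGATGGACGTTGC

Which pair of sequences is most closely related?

seq1 and seq2

seq1–seq2: 6/21 differ, p = 0.286, d = 0.360.
seq1–seq3: 9/21 differ, p = 0.429, d = 0.635.
seq2–seq3: 7/21 differ, p = 0.333, d = 0.441.
The smallest distance is between seq1 and seq2.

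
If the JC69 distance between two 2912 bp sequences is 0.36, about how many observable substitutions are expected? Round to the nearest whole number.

833

Invert JC69: p = (3/4)(1 − e^(−4d/3)) = 0.75 × (1 − e^(-0.48)) = 0.75 × (1 − 0.618783) = 0.285913.
Expected differing sites = pL ≈ 0.285913 × 2912 = 832.578656 ≈ 833.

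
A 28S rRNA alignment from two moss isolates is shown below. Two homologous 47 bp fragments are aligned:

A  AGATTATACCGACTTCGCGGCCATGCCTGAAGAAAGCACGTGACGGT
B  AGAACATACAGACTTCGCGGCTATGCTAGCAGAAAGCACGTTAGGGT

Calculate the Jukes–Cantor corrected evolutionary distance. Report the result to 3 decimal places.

The sequences differ at 9 of 47 sites (4, 5, 10, 22, 27, 28, 30, 42, 44), so p = 9/47 ≈ 0.191489.
d = −(3/4) ln(1 − 4p/3) = −0.75 ln(1 − 0.255319) = −0.75 ln(0.744681)
  = −0.75 × (-0.294799) = 0.221099 substitutions/site.

0.221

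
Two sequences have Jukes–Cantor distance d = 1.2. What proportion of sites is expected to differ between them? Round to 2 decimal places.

0.60

p = (3/4)(1 − e^(−4d/3)) = 0.75 × (1 − e^(-1.6)) = 0.75 × (1 − 0.201897) = 0.598577.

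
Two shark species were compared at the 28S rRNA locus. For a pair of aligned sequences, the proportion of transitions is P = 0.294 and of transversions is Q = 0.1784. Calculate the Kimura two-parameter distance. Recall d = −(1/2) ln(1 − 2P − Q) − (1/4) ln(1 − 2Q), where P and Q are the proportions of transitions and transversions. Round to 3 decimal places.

0.837

Under the Kimura two-parameter model, d = −½ ln(1 − 2P − Q) − ¼ ln(1 − 2Q).
1 − 2P − Q = 0.2336, giving −½ ln(0.2336) = 0.727073.
1 − 2Q = 0.6432, giving −¼ ln(0.6432) = 0.110325.
d = 0.727073 + 0.110325 = 0.837398.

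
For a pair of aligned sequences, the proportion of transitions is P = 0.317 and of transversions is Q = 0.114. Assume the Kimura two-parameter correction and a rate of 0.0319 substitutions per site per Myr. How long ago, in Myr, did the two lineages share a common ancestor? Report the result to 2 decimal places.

Under the Kimura two-parameter model, d = −½ ln(1 − 2P − Q) − ¼ ln(1 − 2Q).
1 − 2P − Q = 0.252, giving −½ ln(0.252) = 0.689163.
1 − 2Q = 0.772, giving −¼ ln(0.772) = 0.064693.
d = 0.689163 + 0.064693 = 0.753856.
Under a molecular clock d = 2μt, so t = d/(2μ) = 0.753856 / (2 × 0.0319) = 11.82 Myr.

11.82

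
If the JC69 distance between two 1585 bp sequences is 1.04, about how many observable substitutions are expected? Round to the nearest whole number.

892

Invert JC69: p = (3/4)(1 − e^(−4d/3)) = 0.75 × (1 − e^(-1.386667)) = 0.75 × (1 − 0.249907) = 0.562570.
Expected differing sites = pL ≈ 0.562570 × 1585 = 891.67345 ≈ 892.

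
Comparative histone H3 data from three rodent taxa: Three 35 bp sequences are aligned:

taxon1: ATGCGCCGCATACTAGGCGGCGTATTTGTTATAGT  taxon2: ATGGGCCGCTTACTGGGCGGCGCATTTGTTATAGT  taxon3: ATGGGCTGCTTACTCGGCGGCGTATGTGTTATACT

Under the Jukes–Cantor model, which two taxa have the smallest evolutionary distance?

taxon1 and taxon2

taxon1–taxon2: 4/35 differ, p = 0.114, d = 0.124.
taxon1–taxon3: 6/35 differ, p = 0.171, d = 0.195.
taxon2–taxon3: 5/35 differ, p = 0.143, d = 0.158.
The smallest distance is between taxon1 and taxon2.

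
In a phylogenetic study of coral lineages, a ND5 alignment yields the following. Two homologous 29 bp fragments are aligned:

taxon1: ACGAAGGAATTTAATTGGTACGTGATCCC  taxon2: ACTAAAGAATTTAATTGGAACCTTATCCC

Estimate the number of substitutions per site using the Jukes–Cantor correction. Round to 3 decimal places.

0.196

The sequences differ at 5 of 29 sites (3, 6, 19, 22, 24), so p = 5/29 ≈ 0.172414.
d = −(3/4) ln(1 − 4p/3) = −0.75 ln(1 − 0.229885) = −0.75 ln(0.770115)
  = −0.75 × (-0.261215) = 0.195911 substitutions/site.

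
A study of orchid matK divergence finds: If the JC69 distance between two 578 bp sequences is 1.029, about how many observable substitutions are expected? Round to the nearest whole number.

Invert JC69: p = (3/4)(1 − e^(−4d/3)) = 0.75 × (1 − e^(-1.372)) = 0.75 × (1 − 0.253599) = 0.559801.
Expected differing sites = pL ≈ 0.559801 × 578 = 323.564978 ≈ 324.

324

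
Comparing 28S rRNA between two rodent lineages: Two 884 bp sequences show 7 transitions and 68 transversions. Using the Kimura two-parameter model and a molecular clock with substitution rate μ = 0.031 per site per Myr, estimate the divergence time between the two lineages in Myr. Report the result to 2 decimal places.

P = 7/884 ≈ 0.007919 and Q = 68/884 ≈ 0.076923.
Under the Kimura two-parameter model, d = −½ ln(1 − 2P − Q) − ¼ ln(1 − 2Q).
1 − 2P − Q = 0.907239, giving −½ ln(0.907239) = 0.048675.
1 − 2Q = 0.846154, giving −¼ ln(0.846154) = 0.041763.
d = 0.048675 + 0.041763 = 0.090438.
Under a molecular clock d = 2μt, so t = d/(2μ) = 0.090438 / (2 × 0.031) = 1.46 Myr.

1.46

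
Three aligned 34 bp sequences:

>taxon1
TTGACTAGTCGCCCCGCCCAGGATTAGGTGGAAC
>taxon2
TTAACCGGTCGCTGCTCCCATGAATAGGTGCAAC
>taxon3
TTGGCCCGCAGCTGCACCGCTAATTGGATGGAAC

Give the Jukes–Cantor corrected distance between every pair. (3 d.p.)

taxon1–taxon2: 9/34 sites differ → p ≈ 0.264706, d = −0.75 ln(1 − 0.352941) = 0.326488 ≈ 0.326.
taxon1–taxon3: 14/34 sites differ → p ≈ 0.411765, d = −0.75 ln(1 − 0.54902) = 0.597249 ≈ 0.597.
taxon2–taxon3: 13/34 sites differ → p ≈ 0.382353, d = −0.75 ln(1 − 0.509804) = 0.534712 ≈ 0.535.

d(taxon1,taxon2) = 0.326, d(taxon1,taxon3) = 0.597, d(taxon2,taxon3) = 0.535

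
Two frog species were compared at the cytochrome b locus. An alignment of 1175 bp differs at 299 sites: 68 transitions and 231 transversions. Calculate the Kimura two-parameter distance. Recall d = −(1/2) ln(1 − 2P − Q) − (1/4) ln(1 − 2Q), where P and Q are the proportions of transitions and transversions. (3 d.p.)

0.312

P = 68/1175 ≈ 0.057872 and Q = 231/1175 ≈ 0.196596.
Under the Kimura two-parameter model, d = −½ ln(1 − 2P − Q) − ¼ ln(1 − 2Q).
1 − 2P − Q = 0.68766, giving −½ ln(0.68766) = 0.187230.
1 − 2Q = 0.606808, giving −¼ ln(0.606808) = 0.124886.
d = 0.187230 + 0.124886 = 0.312116.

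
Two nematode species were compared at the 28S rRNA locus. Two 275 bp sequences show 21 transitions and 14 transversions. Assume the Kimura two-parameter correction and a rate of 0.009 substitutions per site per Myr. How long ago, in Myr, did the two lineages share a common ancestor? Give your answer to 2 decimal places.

7.82

P = 21/275 ≈ 0.076364 and Q = 14/275 ≈ 0.050909.
Under the Kimura two-parameter model, d = −½ ln(1 − 2P − Q) − ¼ ln(1 − 2Q).
1 − 2P − Q = 0.796363, giving −½ ln(0.796363) = 0.113850.
1 − 2Q = 0.898182, giving −¼ ln(0.898182) = 0.026846.
d = 0.113850 + 0.026846 = 0.140696.
Under a molecular clock d = 2μt, so t = d/(2μ) = 0.140696 / (2 × 0.009) = 7.82 Myr.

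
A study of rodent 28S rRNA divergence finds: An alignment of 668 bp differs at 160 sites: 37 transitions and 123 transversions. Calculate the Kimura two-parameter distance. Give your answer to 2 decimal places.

0.29

P = 37/668 ≈ 0.055389 and Q = 123/668 ≈ 0.184132.
Under the Kimura two-parameter model, d = −½ ln(1 − 2P − Q) − ¼ ln(1 − 2Q).
1 − 2P − Q = 0.70509, giving −½ ln(0.70509) = 0.174715.
1 − 2Q = 0.631736, giving −¼ ln(0.631736) = 0.114821.
d = 0.174715 + 0.114821 = 0.289536.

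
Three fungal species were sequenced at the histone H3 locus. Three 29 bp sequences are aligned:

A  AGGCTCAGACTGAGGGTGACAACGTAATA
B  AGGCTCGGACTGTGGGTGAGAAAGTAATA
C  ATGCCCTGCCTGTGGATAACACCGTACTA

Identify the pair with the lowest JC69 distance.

A–B: 4/29 differ, p = 0.138, d = 0.152.
A–C: 9/29 differ, p = 0.310, d = 0.401.
B–C: 10/29 differ, p = 0.345, d = 0.462.
The smallest distance is between A and B.

A and B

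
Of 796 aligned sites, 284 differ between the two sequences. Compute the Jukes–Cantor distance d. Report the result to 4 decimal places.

p = 284/796 ≈ 0.356784.
d = −(3/4) ln(1 − 4p/3) = −0.75 ln(1 − 0.475712) = −0.75 ln(0.524288)
  = −0.75 × (-0.645714) = 0.484286 substitutions/site.

0.4843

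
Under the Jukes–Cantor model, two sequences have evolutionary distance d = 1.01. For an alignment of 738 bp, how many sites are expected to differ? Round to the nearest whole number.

410

Invert JC69: p = (3/4)(1 − e^(−4d/3)) = 0.75 × (1 − e^(-1.346667)) = 0.75 × (1 − 0.260106) = 0.554921.
Expected differing sites = pL ≈ 0.554921 × 738 = 409.531698 ≈ 410.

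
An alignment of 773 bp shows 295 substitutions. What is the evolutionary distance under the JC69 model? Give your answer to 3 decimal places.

0.533

p = 295/773 ≈ 0.38163.
d = −(3/4) ln(1 − 4p/3) = −0.75 ln(1 − 0.50884) = −0.75 ln(0.49116)
  = −0.75 × (-0.710985) = 0.533239 substitutions/site.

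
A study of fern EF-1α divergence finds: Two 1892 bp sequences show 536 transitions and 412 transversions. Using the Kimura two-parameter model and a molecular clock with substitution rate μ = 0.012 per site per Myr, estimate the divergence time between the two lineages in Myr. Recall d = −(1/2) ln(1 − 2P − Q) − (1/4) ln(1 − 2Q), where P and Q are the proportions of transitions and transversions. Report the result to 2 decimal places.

37.92

P = 536/1892 ≈ 0.283298 and Q = 412/1892 ≈ 0.217759.
Under the Kimura two-parameter model, d = −½ ln(1 − 2P − Q) − ¼ ln(1 − 2Q).
1 − 2P − Q = 0.215645, giving −½ ln(0.215645) = 0.767061.
1 − 2Q = 0.564482, giving −¼ ln(0.564482) = 0.142962.
d = 0.767061 + 0.142962 = 0.910023.
Under a molecular clock d = 2μt, so t = d/(2μ) = 0.910023 / (2 × 0.012) = 37.92 Myr.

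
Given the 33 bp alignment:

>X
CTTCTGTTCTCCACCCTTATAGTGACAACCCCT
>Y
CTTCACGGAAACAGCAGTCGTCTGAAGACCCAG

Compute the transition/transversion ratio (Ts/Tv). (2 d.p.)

0.06

Transitions are A↔G and C↔T; transversions are all other mismatches.
Transitions: 1. Transversions: 17.
R = 1/17 = 0.058823… ≈ 0.06 (to 2 d.p.).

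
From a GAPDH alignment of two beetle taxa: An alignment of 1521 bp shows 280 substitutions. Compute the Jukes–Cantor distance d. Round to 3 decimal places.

0.211

p = 280/1521 ≈ 0.184089.
d = −(3/4) ln(1 − 4p/3) = −0.75 ln(1 − 0.245452) = −0.75 ln(0.754548)
  = −0.75 × (-0.281636) = 0.211227 substitutions/site.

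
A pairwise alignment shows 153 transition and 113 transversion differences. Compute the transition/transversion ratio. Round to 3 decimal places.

R = 153/113 = 1.353982… ≈ 1.354 (to 3 d.p.).

1.354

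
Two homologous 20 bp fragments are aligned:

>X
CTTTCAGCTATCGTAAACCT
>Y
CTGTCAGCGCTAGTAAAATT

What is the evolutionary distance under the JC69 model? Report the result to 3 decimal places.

The sequences differ at 6 of 20 sites (3, 9, 10, 12, 18, 19), so p = 6/20 = 0.3.
d = −(3/4) ln(1 − 4p/3) = −0.75 ln(1 − 0.4) = −0.75 ln(0.6)
  = −0.75 × (-0.510826) = 0.383120 substitutions/site.

0.383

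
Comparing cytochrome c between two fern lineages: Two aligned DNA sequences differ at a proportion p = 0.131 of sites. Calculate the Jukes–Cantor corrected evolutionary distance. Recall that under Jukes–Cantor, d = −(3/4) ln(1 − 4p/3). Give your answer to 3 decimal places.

0.144

d = −(3/4) ln(1 − 4p/3) = −0.75 ln(1 − 0.174667) = −0.75 ln(0.825333)
  = −0.75 × (-0.191968) = 0.143976 substitutions/site.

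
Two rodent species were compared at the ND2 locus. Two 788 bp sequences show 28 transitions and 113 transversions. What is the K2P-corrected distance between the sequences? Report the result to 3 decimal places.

P = 28/788 ≈ 0.035533 and Q = 113/788 ≈ 0.143401.
Under the Kimura two-parameter model, d = −½ ln(1 − 2P − Q) − ¼ ln(1 − 2Q).
1 − 2P − Q = 0.785533, giving −½ ln(0.785533) = 0.120696.
1 − 2Q = 0.713198, giving −¼ ln(0.713198) = 0.084499.
d = 0.120696 + 0.084499 = 0.205195.

0.205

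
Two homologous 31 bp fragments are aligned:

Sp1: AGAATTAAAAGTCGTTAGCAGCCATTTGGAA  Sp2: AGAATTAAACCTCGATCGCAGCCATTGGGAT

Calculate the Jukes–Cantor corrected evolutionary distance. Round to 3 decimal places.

0.224

The sequences differ at 6 of 31 sites (10, 11, 15, 17, 27, 31), so p = 6/31 ≈ 0.193548.
d = −(3/4) ln(1 − 4p/3) = −0.75 ln(1 − 0.258064) = −0.75 ln(0.741936)
  = −0.75 × (-0.298492) = 0.223869 substitutions/site.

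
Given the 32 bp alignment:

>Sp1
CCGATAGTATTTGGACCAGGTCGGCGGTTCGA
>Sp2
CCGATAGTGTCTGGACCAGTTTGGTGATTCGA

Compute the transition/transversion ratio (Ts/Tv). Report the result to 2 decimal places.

5.00

Transitions are A↔G and C↔T; transversions are all other mismatches.
Transitions: 5. Transversions: 1.
R = 5/1 = 5.00.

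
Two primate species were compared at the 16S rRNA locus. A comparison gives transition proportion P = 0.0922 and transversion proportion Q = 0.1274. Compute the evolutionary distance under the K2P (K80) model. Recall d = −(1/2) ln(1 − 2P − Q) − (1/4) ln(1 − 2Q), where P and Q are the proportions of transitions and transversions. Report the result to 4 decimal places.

Under the Kimura two-parameter model, d = −½ ln(1 − 2P − Q) − ¼ ln(1 − 2Q).
1 − 2P − Q = 0.6882, giving −½ ln(0.6882) = 0.186838.
1 − 2Q = 0.7452, giving −¼ ln(0.7452) = 0.073526.
d = 0.186838 + 0.073526 = 0.260364.

0.2604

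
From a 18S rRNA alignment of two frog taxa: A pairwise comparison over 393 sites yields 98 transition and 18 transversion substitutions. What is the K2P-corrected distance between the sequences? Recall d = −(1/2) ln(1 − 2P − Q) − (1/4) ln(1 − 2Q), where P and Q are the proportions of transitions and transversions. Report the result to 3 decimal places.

P = 98/393 ≈ 0.249364 and Q = 18/393 ≈ 0.045802.
Under the Kimura two-parameter model, d = −½ ln(1 − 2P − Q) − ¼ ln(1 − 2Q).
1 − 2P − Q = 0.45547, giving −½ ln(0.45547) = 0.393213.
1 − 2Q = 0.908396, giving −¼ ln(0.908396) = 0.024019.
d = 0.393213 + 0.024019 = 0.417232.

0.417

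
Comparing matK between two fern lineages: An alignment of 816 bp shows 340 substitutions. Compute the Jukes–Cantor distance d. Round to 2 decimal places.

0.61

p = 340/816 ≈ 0.416667.
d = −(3/4) ln(1 − 4p/3) = −0.75 ln(1 − 0.555556) = −0.75 ln(0.444444)
  = −0.75 × (-0.810931) = 0.608198 substitutions/site.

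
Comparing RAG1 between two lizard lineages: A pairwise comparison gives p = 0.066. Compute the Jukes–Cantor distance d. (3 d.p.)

0.069

d = −(3/4) ln(1 − 4p/3) = −0.75 ln(1 − 0.088) = −0.75 ln(0.912)
  = −0.75 × (-0.092115) = 0.069086 substitutions/site.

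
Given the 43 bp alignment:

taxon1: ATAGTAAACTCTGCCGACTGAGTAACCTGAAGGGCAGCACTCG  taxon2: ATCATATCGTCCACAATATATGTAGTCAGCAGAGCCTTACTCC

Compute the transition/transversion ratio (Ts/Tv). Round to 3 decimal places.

Transitions are A↔G and C↔T; transversions are all other mismatches.
Transitions: 9. Transversions: 13.
R = 9/13 = 0.692307… ≈ 0.692 (to 3 d.p.).

0.692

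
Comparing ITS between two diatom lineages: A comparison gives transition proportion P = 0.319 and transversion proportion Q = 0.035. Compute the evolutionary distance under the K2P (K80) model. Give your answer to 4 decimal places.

0.5770

Under the Kimura two-parameter model, d = −½ ln(1 − 2P − Q) − ¼ ln(1 − 2Q).
1 − 2P − Q = 0.327, giving −½ ln(0.327) = 0.558898.
1 − 2Q = 0.93, giving −¼ ln(0.93) = 0.018143.
d = 0.558898 + 0.018143 = 0.577041.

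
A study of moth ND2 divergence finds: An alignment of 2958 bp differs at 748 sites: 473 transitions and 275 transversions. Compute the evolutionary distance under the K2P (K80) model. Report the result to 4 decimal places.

0.3176

P = 473/2958 ≈ 0.159905 and Q = 275/2958 ≈ 0.092968.
Under the Kimura two-parameter model, d = −½ ln(1 − 2P − Q) − ¼ ln(1 − 2Q).
1 − 2P − Q = 0.587222, giving −½ ln(0.587222) = 0.266176.
1 − 2Q = 0.814064, giving −¼ ln(0.814064) = 0.051429.
d = 0.266176 + 0.051429 = 0.317605.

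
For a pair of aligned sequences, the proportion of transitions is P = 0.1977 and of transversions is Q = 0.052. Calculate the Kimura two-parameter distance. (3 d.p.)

0.324

Under the Kimura two-parameter model, d = −½ ln(1 − 2P − Q) − ¼ ln(1 − 2Q).
1 − 2P − Q = 0.5526, giving −½ ln(0.5526) = 0.296560.
1 − 2Q = 0.896, giving −¼ ln(0.896) = 0.027454.
d = 0.296560 + 0.027454 = 0.324014.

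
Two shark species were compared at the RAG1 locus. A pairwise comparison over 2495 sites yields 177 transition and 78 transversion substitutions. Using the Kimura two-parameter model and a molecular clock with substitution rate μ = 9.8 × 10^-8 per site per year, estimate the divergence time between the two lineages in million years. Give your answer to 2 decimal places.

0.57

P = 177/2495 ≈ 0.070942 and Q = 78/2495 ≈ 0.031263.
Under the Kimura two-parameter model, d = −½ ln(1 − 2P − Q) − ¼ ln(1 − 2Q).
1 − 2P − Q = 0.826853, giving −½ ln(0.826853) = 0.095064.
1 − 2Q = 0.937474, giving −¼ ln(0.937474) = 0.016142.
d = 0.095064 + 0.016142 = 0.111206.
Under a molecular clock d = 2μt, so t = d/(2μ) = 0.111206 / (2 × 9.8 × 10^-8) = 0.57 million years.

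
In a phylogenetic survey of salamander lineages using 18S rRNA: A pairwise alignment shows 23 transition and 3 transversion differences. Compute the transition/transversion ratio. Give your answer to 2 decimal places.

7.67

R = 23/3 = 7.666666… ≈ 7.67 (to 2 d.p.).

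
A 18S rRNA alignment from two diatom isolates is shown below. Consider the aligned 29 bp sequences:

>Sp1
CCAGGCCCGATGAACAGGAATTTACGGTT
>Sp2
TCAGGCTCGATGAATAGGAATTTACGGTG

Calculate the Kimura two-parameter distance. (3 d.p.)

0.156

Of 29 sites, 3 differences are transitions and 1 are transversions, so P = 3/29 ≈ 0.103448 and Q = 1/29 ≈ 0.034483.
Under the Kimura two-parameter model, d = −½ ln(1 − 2P − Q) − ¼ ln(1 − 2Q).
1 − 2P − Q = 0.758621, giving −½ ln(0.758621) = 0.138126.
1 − 2Q = 0.931034, giving −¼ ln(0.931034) = 0.017865.
d = 0.138126 + 0.017865 = 0.155991.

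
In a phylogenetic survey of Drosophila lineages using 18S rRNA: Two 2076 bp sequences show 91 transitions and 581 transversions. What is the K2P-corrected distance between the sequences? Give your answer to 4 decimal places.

0.4342

P = 91/2076 ≈ 0.043834 and Q = 581/2076 ≈ 0.279865.
Under the Kimura two-parameter model, d = −½ ln(1 − 2P − Q) − ¼ ln(1 − 2Q).
1 − 2P − Q = 0.632467, giving −½ ln(0.632467) = 0.229064.
1 − 2Q = 0.44027, giving −¼ ln(0.44027) = 0.205092.
d = 0.229064 + 0.205092 = 0.434156.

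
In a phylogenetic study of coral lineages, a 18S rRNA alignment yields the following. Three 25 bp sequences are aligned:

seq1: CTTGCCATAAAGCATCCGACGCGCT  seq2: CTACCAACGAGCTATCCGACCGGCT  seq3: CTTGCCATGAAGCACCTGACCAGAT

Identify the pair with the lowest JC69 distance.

seq1 and seq3

seq1–seq2: 10/25 differ, p = 0.400, d = 0.572.
seq1–seq3: 6/25 differ, p = 0.240, d = 0.289.
seq2–seq3: 11/25 differ, p = 0.440, d = 0.663.
The smallest distance is between seq1 and seq3.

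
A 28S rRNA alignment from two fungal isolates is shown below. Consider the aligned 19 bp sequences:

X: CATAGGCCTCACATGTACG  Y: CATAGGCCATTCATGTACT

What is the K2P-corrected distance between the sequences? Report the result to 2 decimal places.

Of 19 sites, 1 differences are transitions and 3 are transversions, so P = 1/19 ≈ 0.052632 and Q = 3/19 ≈ 0.157895.
Under the Kimura two-parameter model, d = −½ ln(1 − 2P − Q) − ¼ ln(1 − 2Q).
1 − 2P − Q = 0.736841, giving −½ ln(0.736841) = 0.152692.
1 − 2Q = 0.68421, giving −¼ ln(0.68421) = 0.094873.
d = 0.152692 + 0.094873 = 0.247565.

0.25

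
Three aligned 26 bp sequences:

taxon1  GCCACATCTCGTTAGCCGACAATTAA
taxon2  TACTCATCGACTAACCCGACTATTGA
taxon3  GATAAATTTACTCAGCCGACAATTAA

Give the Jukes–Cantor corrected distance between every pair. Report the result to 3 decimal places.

taxon1–taxon2: 10/26 sites differ → p ≈ 0.384615, d = −0.75 ln(1 − 0.51282) = 0.539341 ≈ 0.539.
taxon1–taxon3: 7/26 sites differ → p ≈ 0.269231, d = −0.75 ln(1 − 0.358975) = 0.333515 ≈ 0.334.
taxon2–taxon3: 10/26 sites differ → p ≈ 0.384615, d = −0.75 ln(1 − 0.51282) = 0.539341 ≈ 0.539.

d(taxon1,taxon2) = 0.539, d(taxon1,taxon3) = 0.334, d(taxon2,taxon3) = 0.539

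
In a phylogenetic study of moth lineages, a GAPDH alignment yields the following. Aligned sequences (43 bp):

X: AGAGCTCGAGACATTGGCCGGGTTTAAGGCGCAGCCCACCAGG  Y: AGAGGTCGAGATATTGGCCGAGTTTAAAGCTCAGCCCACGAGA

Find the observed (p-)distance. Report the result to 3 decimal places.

The sequences differ at 7 of 43 positions (sites 5, 12, 21, 28, 31, 40, 43).
p = 7/43 = 0.162790… ≈ 0.163 (to 3 d.p.).

0.163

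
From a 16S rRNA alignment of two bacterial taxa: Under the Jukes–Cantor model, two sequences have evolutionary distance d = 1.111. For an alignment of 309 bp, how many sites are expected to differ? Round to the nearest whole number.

179

Invert JC69: p = (3/4)(1 − e^(−4d/3)) = 0.75 × (1 − e^(-1.481333)) = 0.75 × (1 − 0.227334) = 0.579500.
Expected differing sites = pL ≈ 0.579500 × 309 = 179.0655 ≈ 179.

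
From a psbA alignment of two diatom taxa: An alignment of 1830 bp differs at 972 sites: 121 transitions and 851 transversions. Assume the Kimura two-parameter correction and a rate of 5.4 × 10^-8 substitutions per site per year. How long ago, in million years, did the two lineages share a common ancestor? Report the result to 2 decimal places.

10.37

P = 121/1830 ≈ 0.06612 and Q = 851/1830 ≈ 0.465027.
Under the Kimura two-parameter model, d = −½ ln(1 − 2P − Q) − ¼ ln(1 − 2Q).
1 − 2P − Q = 0.402733, giving −½ ln(0.402733) = 0.454741.
1 − 2Q = 0.069946, giving −¼ ln(0.069946) = 0.665008.
d = 0.454741 + 0.665008 = 1.119749.
Under a molecular clock d = 2μt, so t = d/(2μ) = 1.119749 / (2 × 5.4 × 10^-8) = 10.37 million years.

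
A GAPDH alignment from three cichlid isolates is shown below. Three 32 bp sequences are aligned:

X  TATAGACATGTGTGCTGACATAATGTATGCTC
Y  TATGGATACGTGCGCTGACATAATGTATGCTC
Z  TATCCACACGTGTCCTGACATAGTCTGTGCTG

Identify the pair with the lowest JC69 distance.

X–Y: 4/32 differ, p = 0.125, d = 0.137.
X–Z: 8/32 differ, p = 0.250, d = 0.304.
Y–Z: 9/32 differ, p = 0.281, d = 0.353.
The smallest distance is between X and Y.

X and Y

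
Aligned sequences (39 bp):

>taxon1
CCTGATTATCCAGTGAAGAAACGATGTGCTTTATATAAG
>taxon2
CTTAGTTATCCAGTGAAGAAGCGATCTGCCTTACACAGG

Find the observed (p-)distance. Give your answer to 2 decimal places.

0.23

The sequences differ at 9 of 39 positions (sites 2, 4, 5, 21, 26, 30, 34, 36, 38).
p = 9/39 = 0.230769… ≈ 0.23 (to 2 d.p.).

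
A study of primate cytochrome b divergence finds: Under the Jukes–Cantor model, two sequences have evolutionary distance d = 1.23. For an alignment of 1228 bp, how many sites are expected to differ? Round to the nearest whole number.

742

Invert JC69: p = (3/4)(1 − e^(−4d/3)) = 0.75 × (1 − e^(-1.64)) = 0.75 × (1 − 0.193980) = 0.604515.
Expected differing sites = pL ≈ 0.604515 × 1228 = 742.34442 ≈ 742.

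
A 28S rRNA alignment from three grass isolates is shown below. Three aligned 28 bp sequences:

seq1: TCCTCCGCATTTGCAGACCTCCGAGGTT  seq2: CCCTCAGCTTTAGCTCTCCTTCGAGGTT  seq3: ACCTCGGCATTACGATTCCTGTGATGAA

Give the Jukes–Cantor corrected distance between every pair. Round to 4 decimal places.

d(seq1,seq2) = 0.3597, d(seq1,seq3) = 0.6355, d(seq2,seq3) = 0.6355

seq1–seq2: 8/28 sites differ → p ≈ 0.285714, d = −0.75 ln(1 − 0.380952) = 0.359679 ≈ 0.3597.
seq1–seq3: 12/28 sites differ → p ≈ 0.428571, d = −0.75 ln(1 − 0.571428) = 0.635472 ≈ 0.6355.
seq2–seq3: 12/28 sites differ → p ≈ 0.428571, d = −0.75 ln(1 − 0.571428) = 0.635472 ≈ 0.6355.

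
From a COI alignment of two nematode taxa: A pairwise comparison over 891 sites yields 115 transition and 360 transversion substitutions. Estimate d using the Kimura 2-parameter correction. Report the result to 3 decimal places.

0.955

P = 115/891 ≈ 0.129068 and Q = 360/891 ≈ 0.40404.
Under the Kimura two-parameter model, d = −½ ln(1 − 2P − Q) − ¼ ln(1 − 2Q).
1 − 2P − Q = 0.337824, giving −½ ln(0.337824) = 0.542615.
1 − 2Q = 0.19192, giving −¼ ln(0.19192) = 0.412669.
d = 0.542615 + 0.412669 = 0.955284.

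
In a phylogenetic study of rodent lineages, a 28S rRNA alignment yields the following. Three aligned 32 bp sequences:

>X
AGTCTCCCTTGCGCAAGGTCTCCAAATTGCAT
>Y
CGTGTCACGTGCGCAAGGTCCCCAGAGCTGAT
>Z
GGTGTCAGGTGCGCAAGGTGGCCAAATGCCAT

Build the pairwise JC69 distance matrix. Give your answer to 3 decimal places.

d(X,Y) = 0.404, d(X,Z) = 0.353, d(Y,Z) = 0.353

X–Y: 10/32 sites differ → p = 0.3125, d = −0.75 ln(1 − 0.416667) = 0.404248 ≈ 0.404.
X–Z: 9/32 sites differ → p = 0.28125, d = −0.75 ln(1 − 0.375) = 0.352503 ≈ 0.353.
Y–Z: 9/32 sites differ → p = 0.28125, d = −0.75 ln(1 − 0.375) = 0.352503 ≈ 0.353.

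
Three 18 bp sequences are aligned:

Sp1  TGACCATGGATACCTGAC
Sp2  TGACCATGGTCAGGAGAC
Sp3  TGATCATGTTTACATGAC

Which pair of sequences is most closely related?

Sp1 and Sp3

Sp1–Sp2: 5/18 differ, p = 0.278, d = 0.347.
Sp1–Sp3: 4/18 differ, p = 0.222, d = 0.264.
Sp2–Sp3: 6/18 differ, p = 0.333, d = 0.441.
The smallest distance is between Sp1 and Sp3.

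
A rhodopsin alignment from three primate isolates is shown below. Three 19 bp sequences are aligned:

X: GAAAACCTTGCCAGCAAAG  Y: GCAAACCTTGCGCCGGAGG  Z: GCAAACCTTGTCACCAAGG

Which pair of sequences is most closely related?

X and Z

X–Y: 7/19 differ, p = 0.368, d = 0.507.
X–Z: 4/19 differ, p = 0.211, d = 0.247.
Y–Z: 5/19 differ, p = 0.263, d = 0.324.
The smallest distance is between X and Z.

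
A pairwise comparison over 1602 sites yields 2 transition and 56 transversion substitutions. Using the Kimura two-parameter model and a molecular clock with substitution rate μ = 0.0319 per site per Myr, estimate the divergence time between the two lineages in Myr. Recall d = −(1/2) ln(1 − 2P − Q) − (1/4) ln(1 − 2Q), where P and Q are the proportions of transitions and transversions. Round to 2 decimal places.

P = 2/1602 ≈ 0.001248 and Q = 56/1602 ≈ 0.034956.
Under the Kimura two-parameter model, d = −½ ln(1 − 2P − Q) − ¼ ln(1 − 2Q).
1 − 2P − Q = 0.962548, giving −½ ln(0.962548) = 0.019086.
1 − 2Q = 0.930088, giving −¼ ln(0.930088) = 0.018119.
d = 0.019086 + 0.018119 = 0.037205.
Under a molecular clock d = 2μt, so t = d/(2μ) = 0.037205 / (2 × 0.0319) = 0.58 Myr.

0.58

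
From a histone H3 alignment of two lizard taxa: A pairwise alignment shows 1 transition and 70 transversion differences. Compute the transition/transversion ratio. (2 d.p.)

R = 1/70 = 0.014285… ≈ 0.01 (to 2 d.p.).

0.01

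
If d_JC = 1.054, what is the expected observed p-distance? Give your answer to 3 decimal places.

p = (3/4)(1 − e^(−4d/3)) = 0.75 × (1 − e^(-1.405333)) = 0.75 × (1 − 0.245285) = 0.566036.

0.566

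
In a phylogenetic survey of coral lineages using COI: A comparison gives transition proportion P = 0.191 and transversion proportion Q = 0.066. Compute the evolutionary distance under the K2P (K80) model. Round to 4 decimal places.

0.3325

Under the Kimura two-parameter model, d = −½ ln(1 − 2P − Q) − ¼ ln(1 − 2Q).
1 − 2P − Q = 0.552, giving −½ ln(0.552) = 0.297104.
1 − 2Q = 0.868, giving −¼ ln(0.868) = 0.035391.
d = 0.297104 + 0.035391 = 0.332495.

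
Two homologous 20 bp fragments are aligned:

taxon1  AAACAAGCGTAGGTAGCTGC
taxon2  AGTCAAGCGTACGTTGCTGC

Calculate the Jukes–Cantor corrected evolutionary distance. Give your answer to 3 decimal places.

The sequences differ at 4 of 20 sites (2, 3, 12, 15), so p = 4/20 = 0.2.
d = −(3/4) ln(1 − 4p/3) = −0.75 ln(1 − 0.266667) = −0.75 ln(0.733333)
  = −0.75 × (-0.310155) = 0.232616 substitutions/site.

0.233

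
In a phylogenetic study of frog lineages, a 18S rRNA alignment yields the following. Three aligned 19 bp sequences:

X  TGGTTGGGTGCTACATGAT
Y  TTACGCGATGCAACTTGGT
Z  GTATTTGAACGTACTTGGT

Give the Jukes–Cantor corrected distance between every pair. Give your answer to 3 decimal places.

d(X,Y) = 0.749, d(X,Z) = 0.907, d(Y,Z) = 0.618

X–Y: 9/19 sites differ → p ≈ 0.473684, d = −0.75 ln(1 − 0.631579) = 0.748897 ≈ 0.749.
X–Z: 10/19 sites differ → p ≈ 0.526316, d = −0.75 ln(1 − 0.701755) = 0.907380 ≈ 0.907.
Y–Z: 8/19 sites differ → p ≈ 0.421053, d = −0.75 ln(1 − 0.561404) = 0.618132 ≈ 0.618.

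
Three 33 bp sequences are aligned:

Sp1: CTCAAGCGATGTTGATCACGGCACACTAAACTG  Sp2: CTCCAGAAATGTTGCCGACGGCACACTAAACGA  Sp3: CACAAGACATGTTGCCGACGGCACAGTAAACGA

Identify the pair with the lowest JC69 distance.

Sp2 and Sp3

Sp1–Sp2: 8/33 differ, p = 0.242, d = 0.293.
Sp1–Sp3: 9/33 differ, p = 0.273, d = 0.339.
Sp2–Sp3: 4/33 differ, p = 0.121, d = 0.132.
The smallest distance is between Sp2 and Sp3.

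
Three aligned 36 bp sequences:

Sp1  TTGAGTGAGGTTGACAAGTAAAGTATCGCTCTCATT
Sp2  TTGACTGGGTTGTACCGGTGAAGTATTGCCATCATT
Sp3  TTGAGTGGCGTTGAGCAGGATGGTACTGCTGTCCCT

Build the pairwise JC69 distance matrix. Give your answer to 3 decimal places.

d(Sp1,Sp2) = 0.392, d(Sp1,Sp3) = 0.441, d(Sp2,Sp3) = 0.673

Sp1–Sp2: 11/36 sites differ → p ≈ 0.305556, d = −0.75 ln(1 − 0.407408) = 0.392437 ≈ 0.392.
Sp1–Sp3: 12/36 sites differ → p ≈ 0.333333, d = −0.75 ln(1 − 0.444444) = 0.440839 ≈ 0.441.
Sp2–Sp3: 16/36 sites differ → p ≈ 0.444444, d = −0.75 ln(1 − 0.592592) = 0.673455 ≈ 0.673.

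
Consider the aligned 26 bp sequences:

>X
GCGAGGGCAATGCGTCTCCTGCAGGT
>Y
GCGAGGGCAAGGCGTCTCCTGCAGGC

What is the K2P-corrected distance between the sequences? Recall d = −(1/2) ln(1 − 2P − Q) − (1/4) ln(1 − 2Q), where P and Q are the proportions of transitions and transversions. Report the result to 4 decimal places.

Of 26 sites, 1 differences are transitions and 1 are transversions, so P = 1/26 ≈ 0.038462 and Q = 1/26 ≈ 0.038462.
Under the Kimura two-parameter model, d = −½ ln(1 − 2P − Q) − ¼ ln(1 − 2Q).
1 − 2P − Q = 0.884614, giving −½ ln(0.884614) = 0.061302.
1 − 2Q = 0.923076, giving −¼ ln(0.923076) = 0.020011.
d = 0.061302 + 0.020011 = 0.081313.

0.0813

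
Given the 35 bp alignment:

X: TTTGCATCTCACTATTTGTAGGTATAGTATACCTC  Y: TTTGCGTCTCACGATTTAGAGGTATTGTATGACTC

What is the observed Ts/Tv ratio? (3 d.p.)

0.750

Transitions are A↔G and C↔T; transversions are all other mismatches.
Transitions: 3. Transversions: 4.
R = 3/4 = 0.750.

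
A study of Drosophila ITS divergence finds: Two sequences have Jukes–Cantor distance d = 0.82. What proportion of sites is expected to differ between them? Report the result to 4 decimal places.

p = (3/4)(1 − e^(−4d/3)) = 0.75 × (1 − e^(-1.093333)) = 0.75 × (1 − 0.335098) = 0.498677.

0.4987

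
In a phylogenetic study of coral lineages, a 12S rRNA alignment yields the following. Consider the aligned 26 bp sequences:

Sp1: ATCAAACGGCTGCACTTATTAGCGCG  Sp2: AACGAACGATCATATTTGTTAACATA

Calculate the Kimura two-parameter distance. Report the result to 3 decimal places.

Of 26 sites, 12 differences are transitions and 1 are transversions, so P = 12/26 ≈ 0.461538 and Q = 1/26 ≈ 0.038462.
Under the Kimura two-parameter model, d = −½ ln(1 − 2P − Q) − ¼ ln(1 − 2Q).
1 − 2P − Q = 0.038462, giving −½ ln(0.038462) = 1.629042.
1 − 2Q = 0.923076, giving −¼ ln(0.923076) = 0.020011.
d = 1.629042 + 0.020011 = 1.649053.

1.649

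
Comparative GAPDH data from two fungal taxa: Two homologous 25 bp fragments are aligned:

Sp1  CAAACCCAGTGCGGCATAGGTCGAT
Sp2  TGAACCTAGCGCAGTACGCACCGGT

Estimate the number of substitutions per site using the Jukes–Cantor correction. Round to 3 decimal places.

0.766

The sequences differ at 12 of 25 sites, so p = 12/25 = 0.48.
d = −(3/4) ln(1 − 4p/3) = −0.75 ln(1 − 0.64) = −0.75 ln(0.36)
  = −0.75 × (-1.021651) = 0.766238 substitutions/site.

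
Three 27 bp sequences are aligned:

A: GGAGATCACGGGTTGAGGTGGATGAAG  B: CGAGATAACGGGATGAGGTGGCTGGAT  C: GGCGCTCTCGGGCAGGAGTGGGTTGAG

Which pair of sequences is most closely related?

A and B

A–B: 6/27 differ, p = 0.222, d = 0.264.
A–C: 10/27 differ, p = 0.370, d = 0.511.
B–C: 12/27 differ, p = 0.444, d = 0.673.
The smallest distance is between A and B.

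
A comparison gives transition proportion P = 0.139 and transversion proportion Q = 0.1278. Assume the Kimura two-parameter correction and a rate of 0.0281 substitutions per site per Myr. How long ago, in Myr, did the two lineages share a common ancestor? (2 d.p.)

Under the Kimura two-parameter model, d = −½ ln(1 − 2P − Q) − ¼ ln(1 − 2Q).
1 − 2P − Q = 0.5942, giving −½ ln(0.5942) = 0.260270.
1 − 2Q = 0.7444, giving −¼ ln(0.7444) = 0.073794.
d = 0.260270 + 0.073794 = 0.334064.
Under a molecular clock d = 2μt, so t = d/(2μ) = 0.334064 / (2 × 0.0281) = 5.94 Myr.

5.94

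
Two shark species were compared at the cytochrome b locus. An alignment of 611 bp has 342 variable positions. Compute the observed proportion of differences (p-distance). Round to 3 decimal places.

0.560

p = 342/611 = 0.559738… ≈ 0.560 (to 3 d.p.).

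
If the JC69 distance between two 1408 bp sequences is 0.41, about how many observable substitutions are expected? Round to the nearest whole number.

Invert JC69: p = (3/4)(1 − e^(−4d/3)) = 0.75 × (1 − e^(-0.546667)) = 0.75 × (1 − 0.578876) = 0.315843.
Expected differing sites = pL ≈ 0.315843 × 1408 = 444.706944 ≈ 445.

445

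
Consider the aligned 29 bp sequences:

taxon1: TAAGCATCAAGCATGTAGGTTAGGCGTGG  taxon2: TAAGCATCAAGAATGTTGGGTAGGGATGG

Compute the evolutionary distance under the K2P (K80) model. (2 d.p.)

0.20

Of 29 sites, 1 differences are transitions and 4 are transversions, so P = 1/29 ≈ 0.034483 and Q = 4/29 ≈ 0.137931.
Under the Kimura two-parameter model, d = −½ ln(1 − 2P − Q) − ¼ ln(1 − 2Q).
1 − 2P − Q = 0.793103, giving −½ ln(0.793103) = 0.115901.
1 − 2Q = 0.724138, giving −¼ ln(0.724138) = 0.080693.
d = 0.115901 + 0.080693 = 0.196594.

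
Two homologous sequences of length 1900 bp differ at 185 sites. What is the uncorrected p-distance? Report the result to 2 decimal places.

p = 185/1900 = 0.097368… ≈ 0.10 (to 2 d.p.).

0.10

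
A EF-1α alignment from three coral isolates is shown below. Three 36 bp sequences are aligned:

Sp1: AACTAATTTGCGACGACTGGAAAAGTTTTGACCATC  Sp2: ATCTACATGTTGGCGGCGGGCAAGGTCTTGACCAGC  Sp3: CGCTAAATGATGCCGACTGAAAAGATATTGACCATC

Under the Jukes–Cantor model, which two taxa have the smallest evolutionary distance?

Sp1–Sp2: 13/36 differ, p = 0.361, d = 0.493.
Sp1–Sp3: 11/36 differ, p = 0.306, d = 0.392.
Sp2–Sp3: 12/36 differ, p = 0.333, d = 0.441.
The smallest distance is between Sp1 and Sp3.

Sp1 and Sp3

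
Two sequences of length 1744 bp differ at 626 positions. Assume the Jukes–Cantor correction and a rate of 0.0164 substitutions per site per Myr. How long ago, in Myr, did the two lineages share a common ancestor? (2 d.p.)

14.89

p = 626/1744 ≈ 0.358945.
d = −(3/4) ln(1 − 4p/3) = −0.75 ln(1 − 0.478593) = −0.75 ln(0.521407)
  = −0.75 × (-0.651224) = 0.488418 substitutions/site.
Under a molecular clock d = 2μt, so t = d/(2μ) = 0.488418 / (2 × 0.0164) = 14.89 Myr.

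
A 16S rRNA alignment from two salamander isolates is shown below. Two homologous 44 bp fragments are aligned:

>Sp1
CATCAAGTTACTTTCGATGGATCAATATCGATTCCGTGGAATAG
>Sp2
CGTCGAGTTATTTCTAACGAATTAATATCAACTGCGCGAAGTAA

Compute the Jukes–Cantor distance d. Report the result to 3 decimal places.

The sequences differ at 16 of 44 sites, so p = 16/44 ≈ 0.363636.
d = −(3/4) ln(1 − 4p/3) = −0.75 ln(1 − 0.484848) = −0.75 ln(0.515152)
  = −0.75 × (-0.663293) = 0.497470 substitutions/site.

0.497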